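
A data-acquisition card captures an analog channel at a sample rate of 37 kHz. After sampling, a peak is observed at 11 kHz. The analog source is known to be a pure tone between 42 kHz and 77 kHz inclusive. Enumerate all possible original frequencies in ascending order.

48 kHz, 63 kHz

Frequencies that alias to 11 kHz are k·fs ± 11 kHz for integer k ≥ 0.
k=0: 11 kHz.
k=1: 26 kHz, 48 kHz.
k=2: 63 kHz, 85 kHz.
k=3: 100 kHz, 122 kHz.
Within [42 kHz, 77 kHz]: 48 kHz, 63 kHz.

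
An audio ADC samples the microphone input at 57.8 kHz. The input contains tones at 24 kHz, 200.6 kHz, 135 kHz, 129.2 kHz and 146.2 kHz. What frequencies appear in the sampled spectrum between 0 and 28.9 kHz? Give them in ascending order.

13.6 kHz, 19.4 kHz, 24 kHz, 27.2 kHz

fs/2 = 28.9 kHz.
24 kHz ≤ fs/2 = 28.9 kHz, passes unchanged.
200.6 kHz mod fs = 27.2 kHz.
27.2 kHz ≤ fs/2 = 28.9 kHz, appears at 27.2 kHz.
135 kHz mod fs = 19.4 kHz.
19.4 kHz ≤ fs/2 = 28.9 kHz, appears at 19.4 kHz.
129.2 kHz mod fs = 13.6 kHz.
13.6 kHz ≤ fs/2 = 28.9 kHz, appears at 13.6 kHz.
146.2 kHz mod fs = 30.6 kHz.
30.6 kHz > fs/2 = 28.9 kHz, folds to fs − 30.6 kHz = 27.2 kHz.
Distinct values: {13.6 kHz, 19.4 kHz, 24 kHz, 27.2 kHz}.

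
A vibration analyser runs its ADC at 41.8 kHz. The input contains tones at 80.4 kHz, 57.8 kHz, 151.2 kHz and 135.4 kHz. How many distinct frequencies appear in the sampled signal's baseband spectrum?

fs/2 = 20.9 kHz.
80.4 kHz mod fs = 38.6 kHz.
38.6 kHz > fs/2 = 20.9 kHz, folds to fs − 38.6 kHz = 3.2 kHz.
57.8 kHz mod fs = 16 kHz.
16 kHz ≤ fs/2 = 20.9 kHz, appears at 16 kHz.
151.2 kHz mod fs = 25.8 kHz.
25.8 kHz > fs/2 = 20.9 kHz, folds to fs − 25.8 kHz = 16 kHz.
135.4 kHz mod fs = 10 kHz.
10 kHz ≤ fs/2 = 20.9 kHz, appears at 10 kHz.
Distinct values: {3.2 kHz, 10 kHz, 16 kHz} → 3.

3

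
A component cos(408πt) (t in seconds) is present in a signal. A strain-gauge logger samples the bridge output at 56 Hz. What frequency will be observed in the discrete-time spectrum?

20 Hz

ω = 408π rad/s → f = ω/(2π) = 204 Hz.
204 Hz mod fs = 36 Hz.
36 Hz > fs/2 = 28 Hz, folds to fs − 36 Hz = 20 Hz.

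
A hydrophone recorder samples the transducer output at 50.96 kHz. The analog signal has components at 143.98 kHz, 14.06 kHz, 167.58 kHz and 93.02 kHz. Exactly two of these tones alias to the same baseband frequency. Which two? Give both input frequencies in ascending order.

fs/2 = 25.48 kHz.
143.98 kHz mod fs = 42.06 kHz.
42.06 kHz > fs/2 = 25.48 kHz, folds to fs − 42.06 kHz = 8.9 kHz.
14.06 kHz ≤ fs/2 = 25.48 kHz, passes unchanged.
167.58 kHz mod fs = 14.7 kHz.
14.7 kHz ≤ fs/2 = 25.48 kHz, appears at 14.7 kHz.
93.02 kHz mod fs = 42.06 kHz.
42.06 kHz > fs/2 = 25.48 kHz, folds to fs − 42.06 kHz = 8.9 kHz.
93.02 kHz and 143.98 kHz both map to 8.9 kHz.

93.02 kHz, 143.98 kHz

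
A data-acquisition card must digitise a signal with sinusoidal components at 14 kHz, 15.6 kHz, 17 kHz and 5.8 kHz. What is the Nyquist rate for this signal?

34 kHz

Highest-frequency component: 17 kHz.
Nyquist rate = 2 × 17 kHz = 34 kHz.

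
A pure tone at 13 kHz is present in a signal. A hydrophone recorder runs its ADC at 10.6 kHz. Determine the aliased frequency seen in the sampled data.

13 kHz mod fs = 2.4 kHz.
2.4 kHz ≤ fs/2 = 5.3 kHz, appears at 2.4 kHz.

2.4 kHz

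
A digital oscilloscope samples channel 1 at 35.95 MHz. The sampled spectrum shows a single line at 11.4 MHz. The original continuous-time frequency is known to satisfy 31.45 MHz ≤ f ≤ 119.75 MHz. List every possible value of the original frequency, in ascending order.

47.35 MHz, 60.5 MHz, 83.3 MHz, 96.45 MHz, 119.25 MHz

Frequencies that alias to 11.4 MHz are k·fs ± 11.4 MHz for integer k ≥ 0.
k=0: 11.4 MHz.
k=1: 24.55 MHz, 47.35 MHz.
k=2: 60.5 MHz, 83.3 MHz.
k=3: 96.45 MHz, 119.25 MHz.
k=4: 132.4 MHz, 155.2 MHz.
Within [31.45 MHz, 119.75 MHz]: 47.35 MHz, 60.5 MHz, 83.3 MHz, 96.45 MHz, 119.25 MHz.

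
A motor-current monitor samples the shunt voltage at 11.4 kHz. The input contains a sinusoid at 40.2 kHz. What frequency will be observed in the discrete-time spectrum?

40.2 kHz mod fs = 6 kHz.
6 kHz > fs/2 = 5.7 kHz, folds to fs − 6 kHz = 5.4 kHz.

5.4 kHz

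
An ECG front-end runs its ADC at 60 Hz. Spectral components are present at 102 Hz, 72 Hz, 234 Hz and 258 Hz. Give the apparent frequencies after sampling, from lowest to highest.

6 Hz, 12 Hz, 18 Hz

fs/2 = 30 Hz.
102 Hz mod fs = 42 Hz.
42 Hz > fs/2 = 30 Hz, folds to fs − 42 Hz = 18 Hz.
72 Hz mod fs = 12 Hz.
12 Hz ≤ fs/2 = 30 Hz, appears at 12 Hz.
234 Hz mod fs = 54 Hz.
54 Hz > fs/2 = 30 Hz, folds to fs − 54 Hz = 6 Hz.
258 Hz mod fs = 18 Hz.
18 Hz ≤ fs/2 = 30 Hz, appears at 18 Hz.
Distinct values: {6 Hz, 12 Hz, 18 Hz}.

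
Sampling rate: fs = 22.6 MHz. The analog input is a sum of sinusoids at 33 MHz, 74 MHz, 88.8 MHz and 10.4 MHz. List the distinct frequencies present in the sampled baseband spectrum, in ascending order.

1.6 MHz, 6.2 MHz, 10.4 MHz

fs/2 = 11.3 MHz.
33 MHz mod fs = 10.4 MHz.
10.4 MHz ≤ fs/2 = 11.3 MHz, appears at 10.4 MHz.
74 MHz mod fs = 6.2 MHz.
6.2 MHz ≤ fs/2 = 11.3 MHz, appears at 6.2 MHz.
88.8 MHz mod fs = 21 MHz.
21 MHz > fs/2 = 11.3 MHz, folds to fs − 21 MHz = 1.6 MHz.
10.4 MHz ≤ fs/2 = 11.3 MHz, passes unchanged.
Distinct values: {1.6 MHz, 6.2 MHz, 10.4 MHz}.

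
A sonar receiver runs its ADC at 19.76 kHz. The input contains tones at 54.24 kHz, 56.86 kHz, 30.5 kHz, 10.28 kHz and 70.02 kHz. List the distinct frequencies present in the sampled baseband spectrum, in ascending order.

fs/2 = 9.88 kHz.
54.24 kHz mod fs = 14.72 kHz.
14.72 kHz > fs/2 = 9.88 kHz, folds to fs − 14.72 kHz = 5.04 kHz.
56.86 kHz mod fs = 17.34 kHz.
17.34 kHz > fs/2 = 9.88 kHz, folds to fs − 17.34 kHz = 2.42 kHz.
30.5 kHz mod fs = 10.74 kHz.
10.74 kHz > fs/2 = 9.88 kHz, folds to fs − 10.74 kHz = 9.02 kHz.
10.28 kHz > fs/2 = 9.88 kHz, folds to fs − 10.28 kHz = 9.48 kHz.
70.02 kHz mod fs = 10.74 kHz.
10.74 kHz > fs/2 = 9.88 kHz, folds to fs − 10.74 kHz = 9.02 kHz.
Distinct values: {2.42 kHz, 5.04 kHz, 9.02 kHz, 9.48 kHz}.

2.42 kHz, 5.04 kHz, 9.02 kHz, 9.48 kHz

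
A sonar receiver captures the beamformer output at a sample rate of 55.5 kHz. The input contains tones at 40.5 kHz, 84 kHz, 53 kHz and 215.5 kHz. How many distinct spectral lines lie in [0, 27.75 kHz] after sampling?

fs/2 = 27.75 kHz.
40.5 kHz > fs/2 = 27.75 kHz, folds to fs − 40.5 kHz = 15 kHz.
84 kHz mod fs = 28.5 kHz.
28.5 kHz > fs/2 = 27.75 kHz, folds to fs − 28.5 kHz = 27 kHz.
53 kHz > fs/2 = 27.75 kHz, folds to fs − 53 kHz = 2.5 kHz.
215.5 kHz mod fs = 49 kHz.
49 kHz > fs/2 = 27.75 kHz, folds to fs − 49 kHz = 6.5 kHz.
Distinct values: {2.5 kHz, 6.5 kHz, 15 kHz, 27 kHz} → 4.

4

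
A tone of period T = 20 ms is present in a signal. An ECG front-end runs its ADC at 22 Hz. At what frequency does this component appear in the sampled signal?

6 Hz

T = 20 ms → f = 1/T = 50 Hz.
50 Hz mod fs = 6 Hz.
6 Hz ≤ fs/2 = 11 Hz, appears at 6 Hz.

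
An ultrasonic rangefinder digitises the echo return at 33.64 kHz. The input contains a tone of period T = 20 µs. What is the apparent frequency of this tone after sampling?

T = 20 µs → f = 1/T = 50 kHz.
50 kHz mod fs = 16.36 kHz.
16.36 kHz ≤ fs/2 = 16.82 kHz, appears at 16.36 kHz.

16.36 kHz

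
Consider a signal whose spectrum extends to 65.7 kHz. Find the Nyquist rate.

Nyquist rate = 2 × 65.7 kHz = 131.4 kHz.

131.4 kHz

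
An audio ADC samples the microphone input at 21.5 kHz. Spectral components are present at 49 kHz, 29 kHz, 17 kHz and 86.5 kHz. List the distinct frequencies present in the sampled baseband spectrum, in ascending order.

0.5 kHz, 4.5 kHz, 6 kHz, 7.5 kHz

fs/2 = 10.75 kHz.
49 kHz mod fs = 6 kHz.
6 kHz ≤ fs/2 = 10.75 kHz, appears at 6 kHz.
29 kHz mod fs = 7.5 kHz.
7.5 kHz ≤ fs/2 = 10.75 kHz, appears at 7.5 kHz.
17 kHz > fs/2 = 10.75 kHz, folds to fs − 17 kHz = 4.5 kHz.
86.5 kHz mod fs = 0.5 kHz.
0.5 kHz ≤ fs/2 = 10.75 kHz, appears at 0.5 kHz.
Distinct values: {0.5 kHz, 4.5 kHz, 6 kHz, 7.5 kHz}.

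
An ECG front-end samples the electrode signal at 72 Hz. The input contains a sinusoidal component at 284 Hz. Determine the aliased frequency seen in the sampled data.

284 Hz mod fs = 68 Hz.
68 Hz > fs/2 = 36 Hz, folds to fs − 68 Hz = 4 Hz.

4 Hz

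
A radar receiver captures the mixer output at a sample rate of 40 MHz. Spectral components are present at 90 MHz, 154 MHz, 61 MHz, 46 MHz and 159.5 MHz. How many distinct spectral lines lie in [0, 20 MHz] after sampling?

fs/2 = 20 MHz.
90 MHz mod fs = 10 MHz.
10 MHz ≤ fs/2 = 20 MHz, appears at 10 MHz.
154 MHz mod fs = 34 MHz.
34 MHz > fs/2 = 20 MHz, folds to fs − 34 MHz = 6 MHz.
61 MHz mod fs = 21 MHz.
21 MHz > fs/2 = 20 MHz, folds to fs − 21 MHz = 19 MHz.
46 MHz mod fs = 6 MHz.
6 MHz ≤ fs/2 = 20 MHz, appears at 6 MHz.
159.5 MHz mod fs = 39.5 MHz.
39.5 MHz > fs/2 = 20 MHz, folds to fs − 39.5 MHz = 0.5 MHz.
Distinct values: {0.5 MHz, 6 MHz, 10 MHz, 19 MHz} → 4.

4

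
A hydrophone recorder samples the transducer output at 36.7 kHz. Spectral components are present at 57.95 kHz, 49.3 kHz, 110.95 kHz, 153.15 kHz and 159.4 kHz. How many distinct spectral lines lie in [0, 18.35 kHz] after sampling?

fs/2 = 18.35 kHz.
57.95 kHz mod fs = 21.25 kHz.
21.25 kHz > fs/2 = 18.35 kHz, folds to fs − 21.25 kHz = 15.45 kHz.
49.3 kHz mod fs = 12.6 kHz.
12.6 kHz ≤ fs/2 = 18.35 kHz, appears at 12.6 kHz.
110.95 kHz mod fs = 0.85 kHz.
0.85 kHz ≤ fs/2 = 18.35 kHz, appears at 0.85 kHz.
153.15 kHz mod fs = 6.35 kHz.
6.35 kHz ≤ fs/2 = 18.35 kHz, appears at 6.35 kHz.
159.4 kHz mod fs = 12.6 kHz.
12.6 kHz ≤ fs/2 = 18.35 kHz, appears at 12.6 kHz.
Distinct values: {0.85 kHz, 6.35 kHz, 12.6 kHz, 15.45 kHz} → 4.

4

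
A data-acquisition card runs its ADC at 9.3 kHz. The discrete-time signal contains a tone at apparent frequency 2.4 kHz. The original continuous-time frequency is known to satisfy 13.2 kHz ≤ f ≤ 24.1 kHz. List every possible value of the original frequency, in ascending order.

16.2 kHz, 21 kHz

Frequencies that alias to 2.4 kHz are k·fs ± 2.4 kHz for integer k ≥ 0.
k=0: 2.4 kHz.
k=1: 6.9 kHz, 11.7 kHz.
k=2: 16.2 kHz, 21 kHz.
k=3: 25.5 kHz, 30.3 kHz.
Within [13.2 kHz, 24.1 kHz]: 16.2 kHz, 21 kHz.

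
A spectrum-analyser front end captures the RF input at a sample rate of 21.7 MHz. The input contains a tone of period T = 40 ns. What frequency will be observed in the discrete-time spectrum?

T = 40 ns → f = 1/T = 25 MHz.
25 MHz mod fs = 3.3 MHz.
3.3 MHz ≤ fs/2 = 10.85 MHz, appears at 3.3 MHz.

3.3 MHz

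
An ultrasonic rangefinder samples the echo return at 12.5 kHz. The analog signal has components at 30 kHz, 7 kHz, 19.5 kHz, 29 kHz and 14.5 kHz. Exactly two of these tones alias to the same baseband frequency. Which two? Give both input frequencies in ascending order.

fs/2 = 6.25 kHz.
30 kHz mod fs = 5 kHz.
5 kHz ≤ fs/2 = 6.25 kHz, appears at 5 kHz.
7 kHz > fs/2 = 6.25 kHz, folds to fs − 7 kHz = 5.5 kHz.
19.5 kHz mod fs = 7 kHz.
7 kHz > fs/2 = 6.25 kHz, folds to fs − 7 kHz = 5.5 kHz.
29 kHz mod fs = 4 kHz.
4 kHz ≤ fs/2 = 6.25 kHz, appears at 4 kHz.
14.5 kHz mod fs = 2 kHz.
2 kHz ≤ fs/2 = 6.25 kHz, appears at 2 kHz.
7 kHz and 19.5 kHz both map to 5.5 kHz.

7 kHz, 19.5 kHz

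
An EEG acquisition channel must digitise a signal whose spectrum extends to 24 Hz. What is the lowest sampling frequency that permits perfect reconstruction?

Nyquist rate = 2 × 24 Hz = 48 Hz.

48 Hz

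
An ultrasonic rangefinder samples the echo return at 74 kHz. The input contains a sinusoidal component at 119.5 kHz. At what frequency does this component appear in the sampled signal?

28.5 kHz

119.5 kHz mod fs = 45.5 kHz.
45.5 kHz > fs/2 = 37 kHz, folds to fs − 45.5 kHz = 28.5 kHz.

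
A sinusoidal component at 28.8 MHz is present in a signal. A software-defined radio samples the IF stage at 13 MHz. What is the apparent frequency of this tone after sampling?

2.8 MHz

28.8 MHz mod fs = 2.8 MHz.
2.8 MHz ≤ fs/2 = 6.5 MHz, appears at 2.8 MHz.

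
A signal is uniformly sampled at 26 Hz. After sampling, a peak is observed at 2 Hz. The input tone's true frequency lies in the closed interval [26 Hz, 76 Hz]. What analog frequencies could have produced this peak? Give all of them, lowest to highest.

Frequencies that alias to 2 Hz are k·fs ± 2 Hz for integer k ≥ 0.
k=0: 2 Hz.
k=1: 24 Hz, 28 Hz.
k=2: 50 Hz, 54 Hz.
k=3: 76 Hz, 80 Hz.
k=4: 102 Hz, 106 Hz.
Within [26 Hz, 76 Hz]: 28 Hz, 50 Hz, 54 Hz, 76 Hz.

28 Hz, 50 Hz, 54 Hz, 76 Hz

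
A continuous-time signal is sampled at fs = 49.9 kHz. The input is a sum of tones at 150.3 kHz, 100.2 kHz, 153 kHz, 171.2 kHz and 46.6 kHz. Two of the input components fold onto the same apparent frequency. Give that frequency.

fs/2 = 24.95 kHz.
150.3 kHz mod fs = 0.6 kHz.
0.6 kHz ≤ fs/2 = 24.95 kHz, appears at 0.6 kHz.
100.2 kHz mod fs = 0.4 kHz.
0.4 kHz ≤ fs/2 = 24.95 kHz, appears at 0.4 kHz.
153 kHz mod fs = 3.3 kHz.
3.3 kHz ≤ fs/2 = 24.95 kHz, appears at 3.3 kHz.
171.2 kHz mod fs = 21.5 kHz.
21.5 kHz ≤ fs/2 = 24.95 kHz, appears at 21.5 kHz.
46.6 kHz > fs/2 = 24.95 kHz, folds to fs − 46.6 kHz = 3.3 kHz.
46.6 kHz and 153 kHz both map to 3.3 kHz.

3.3 kHz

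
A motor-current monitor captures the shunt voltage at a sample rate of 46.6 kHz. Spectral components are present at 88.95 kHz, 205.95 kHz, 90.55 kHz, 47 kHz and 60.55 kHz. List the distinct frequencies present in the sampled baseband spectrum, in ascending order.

0.4 kHz, 2.65 kHz, 4.25 kHz, 13.95 kHz, 19.55 kHz

fs/2 = 23.3 kHz.
88.95 kHz mod fs = 42.35 kHz.
42.35 kHz > fs/2 = 23.3 kHz, folds to fs − 42.35 kHz = 4.25 kHz.
205.95 kHz mod fs = 19.55 kHz.
19.55 kHz ≤ fs/2 = 23.3 kHz, appears at 19.55 kHz.
90.55 kHz mod fs = 43.95 kHz.
43.95 kHz > fs/2 = 23.3 kHz, folds to fs − 43.95 kHz = 2.65 kHz.
47 kHz mod fs = 0.4 kHz.
0.4 kHz ≤ fs/2 = 23.3 kHz, appears at 0.4 kHz.
60.55 kHz mod fs = 13.95 kHz.
13.95 kHz ≤ fs/2 = 23.3 kHz, appears at 13.95 kHz.
Distinct values: {0.4 kHz, 2.65 kHz, 4.25 kHz, 13.95 kHz, 19.55 kHz}.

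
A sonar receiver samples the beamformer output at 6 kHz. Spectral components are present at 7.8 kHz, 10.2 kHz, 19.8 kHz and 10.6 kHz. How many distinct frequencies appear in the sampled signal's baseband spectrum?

2

fs/2 = 3 kHz.
7.8 kHz mod fs = 1.8 kHz.
1.8 kHz ≤ fs/2 = 3 kHz, appears at 1.8 kHz.
10.2 kHz mod fs = 4.2 kHz.
4.2 kHz > fs/2 = 3 kHz, folds to fs − 4.2 kHz = 1.8 kHz.
19.8 kHz mod fs = 1.8 kHz.
1.8 kHz ≤ fs/2 = 3 kHz, appears at 1.8 kHz.
10.6 kHz mod fs = 4.6 kHz.
4.6 kHz > fs/2 = 3 kHz, folds to fs − 4.6 kHz = 1.4 kHz.
Distinct values: {1.4 kHz, 1.8 kHz} → 2.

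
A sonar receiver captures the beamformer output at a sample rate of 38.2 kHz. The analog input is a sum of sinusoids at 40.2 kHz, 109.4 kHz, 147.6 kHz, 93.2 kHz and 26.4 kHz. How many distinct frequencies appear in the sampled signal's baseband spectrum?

4

fs/2 = 19.1 kHz.
40.2 kHz mod fs = 2 kHz.
2 kHz ≤ fs/2 = 19.1 kHz, appears at 2 kHz.
109.4 kHz mod fs = 33 kHz.
33 kHz > fs/2 = 19.1 kHz, folds to fs − 33 kHz = 5.2 kHz.
147.6 kHz mod fs = 33 kHz.
33 kHz > fs/2 = 19.1 kHz, folds to fs − 33 kHz = 5.2 kHz.
93.2 kHz mod fs = 16.8 kHz.
16.8 kHz ≤ fs/2 = 19.1 kHz, appears at 16.8 kHz.
26.4 kHz > fs/2 = 19.1 kHz, folds to fs − 26.4 kHz = 11.8 kHz.
Distinct values: {2 kHz, 5.2 kHz, 11.8 kHz, 16.8 kHz} → 4.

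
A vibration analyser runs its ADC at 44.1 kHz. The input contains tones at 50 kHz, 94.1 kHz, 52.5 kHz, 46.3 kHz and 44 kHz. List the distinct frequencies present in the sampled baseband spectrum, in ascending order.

0.1 kHz, 2.2 kHz, 5.9 kHz, 8.4 kHz

fs/2 = 22.05 kHz.
50 kHz mod fs = 5.9 kHz.
5.9 kHz ≤ fs/2 = 22.05 kHz, appears at 5.9 kHz.
94.1 kHz mod fs = 5.9 kHz.
5.9 kHz ≤ fs/2 = 22.05 kHz, appears at 5.9 kHz.
52.5 kHz mod fs = 8.4 kHz.
8.4 kHz ≤ fs/2 = 22.05 kHz, appears at 8.4 kHz.
46.3 kHz mod fs = 2.2 kHz.
2.2 kHz ≤ fs/2 = 22.05 kHz, appears at 2.2 kHz.
44 kHz > fs/2 = 22.05 kHz, folds to fs − 44 kHz = 0.1 kHz.
Distinct values: {0.1 kHz, 2.2 kHz, 5.9 kHz, 8.4 kHz}.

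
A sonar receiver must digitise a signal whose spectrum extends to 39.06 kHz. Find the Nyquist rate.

78.12 kHz

Nyquist rate = 2 × 39.06 kHz = 78.12 kHz.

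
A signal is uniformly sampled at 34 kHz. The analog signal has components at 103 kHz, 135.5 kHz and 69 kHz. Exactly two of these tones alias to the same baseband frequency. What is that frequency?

fs/2 = 17 kHz.
103 kHz mod fs = 1 kHz.
1 kHz ≤ fs/2 = 17 kHz, appears at 1 kHz.
135.5 kHz mod fs = 33.5 kHz.
33.5 kHz > fs/2 = 17 kHz, folds to fs − 33.5 kHz = 0.5 kHz.
69 kHz mod fs = 1 kHz.
1 kHz ≤ fs/2 = 17 kHz, appears at 1 kHz.
69 kHz and 103 kHz both map to 1 kHz.

1 kHz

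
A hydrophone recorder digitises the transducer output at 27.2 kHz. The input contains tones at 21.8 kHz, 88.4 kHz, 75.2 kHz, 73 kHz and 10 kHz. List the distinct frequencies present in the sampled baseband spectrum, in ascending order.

fs/2 = 13.6 kHz.
21.8 kHz > fs/2 = 13.6 kHz, folds to fs − 21.8 kHz = 5.4 kHz.
88.4 kHz mod fs = 6.8 kHz.
6.8 kHz ≤ fs/2 = 13.6 kHz, appears at 6.8 kHz.
75.2 kHz mod fs = 20.8 kHz.
20.8 kHz > fs/2 = 13.6 kHz, folds to fs − 20.8 kHz = 6.4 kHz.
73 kHz mod fs = 18.6 kHz.
18.6 kHz > fs/2 = 13.6 kHz, folds to fs − 18.6 kHz = 8.6 kHz.
10 kHz ≤ fs/2 = 13.6 kHz, passes unchanged.
Distinct values: {5.4 kHz, 6.4 kHz, 6.8 kHz, 8.6 kHz, 10 kHz}.

5.4 kHz, 6.4 kHz, 6.8 kHz, 8.6 kHz, 10 kHz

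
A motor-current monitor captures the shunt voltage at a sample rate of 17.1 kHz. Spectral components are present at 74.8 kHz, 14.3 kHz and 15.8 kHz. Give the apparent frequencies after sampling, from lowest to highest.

1.3 kHz, 2.8 kHz, 6.4 kHz

fs/2 = 8.55 kHz.
74.8 kHz mod fs = 6.4 kHz.
6.4 kHz ≤ fs/2 = 8.55 kHz, appears at 6.4 kHz.
14.3 kHz > fs/2 = 8.55 kHz, folds to fs − 14.3 kHz = 2.8 kHz.
15.8 kHz > fs/2 = 8.55 kHz, folds to fs − 15.8 kHz = 1.3 kHz.
Distinct values: {1.3 kHz, 2.8 kHz, 6.4 kHz}.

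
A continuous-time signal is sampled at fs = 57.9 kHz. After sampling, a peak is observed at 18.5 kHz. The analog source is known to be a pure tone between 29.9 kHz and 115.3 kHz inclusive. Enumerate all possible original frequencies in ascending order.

Frequencies that alias to 18.5 kHz are k·fs ± 18.5 kHz for integer k ≥ 0.
k=0: 18.5 kHz.
k=1: 39.4 kHz, 76.4 kHz.
k=2: 97.3 kHz, 134.3 kHz.
k=3: 155.2 kHz, 192.2 kHz.
Within [29.9 kHz, 115.3 kHz]: 39.4 kHz, 76.4 kHz, 97.3 kHz.

39.4 kHz, 76.4 kHz, 97.3 kHz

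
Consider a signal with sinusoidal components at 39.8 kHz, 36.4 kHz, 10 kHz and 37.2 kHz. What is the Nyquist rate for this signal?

79.6 kHz

Highest-frequency component: 39.8 kHz.
Nyquist rate = 2 × 39.8 kHz = 79.6 kHz.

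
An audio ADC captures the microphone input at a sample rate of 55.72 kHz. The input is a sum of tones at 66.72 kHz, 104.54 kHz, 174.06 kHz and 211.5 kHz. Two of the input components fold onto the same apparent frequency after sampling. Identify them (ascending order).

fs/2 = 27.86 kHz.
66.72 kHz mod fs = 11 kHz.
11 kHz ≤ fs/2 = 27.86 kHz, appears at 11 kHz.
104.54 kHz mod fs = 48.82 kHz.
48.82 kHz > fs/2 = 27.86 kHz, folds to fs − 48.82 kHz = 6.9 kHz.
174.06 kHz mod fs = 6.9 kHz.
6.9 kHz ≤ fs/2 = 27.86 kHz, appears at 6.9 kHz.
211.5 kHz mod fs = 44.34 kHz.
44.34 kHz > fs/2 = 27.86 kHz, folds to fs − 44.34 kHz = 11.38 kHz.
104.54 kHz and 174.06 kHz both map to 6.9 kHz.

104.54 kHz, 174.06 kHz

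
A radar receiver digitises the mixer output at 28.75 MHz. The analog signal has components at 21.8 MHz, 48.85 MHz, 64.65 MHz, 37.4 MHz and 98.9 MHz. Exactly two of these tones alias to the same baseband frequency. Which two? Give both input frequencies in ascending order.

fs/2 = 14.375 MHz.
21.8 MHz > fs/2 = 14.375 MHz, folds to fs − 21.8 MHz = 6.95 MHz.
48.85 MHz mod fs = 20.1 MHz.
20.1 MHz > fs/2 = 14.375 MHz, folds to fs − 20.1 MHz = 8.65 MHz.
64.65 MHz mod fs = 7.15 MHz.
7.15 MHz ≤ fs/2 = 14.375 MHz, appears at 7.15 MHz.
37.4 MHz mod fs = 8.65 MHz.
8.65 MHz ≤ fs/2 = 14.375 MHz, appears at 8.65 MHz.
98.9 MHz mod fs = 12.65 MHz.
12.65 MHz ≤ fs/2 = 14.375 MHz, appears at 12.65 MHz.
37.4 MHz and 48.85 MHz both map to 8.65 MHz.

37.4 MHz, 48.85 MHz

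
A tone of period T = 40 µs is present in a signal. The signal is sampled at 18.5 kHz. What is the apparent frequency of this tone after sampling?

6.5 kHz

T = 40 µs → f = 1/T = 25 kHz.
25 kHz mod fs = 6.5 kHz.
6.5 kHz ≤ fs/2 = 9.25 kHz, appears at 6.5 kHz.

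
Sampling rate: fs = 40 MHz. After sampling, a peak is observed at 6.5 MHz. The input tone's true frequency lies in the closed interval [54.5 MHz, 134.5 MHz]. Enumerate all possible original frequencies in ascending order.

Frequencies that alias to 6.5 MHz are k·fs ± 6.5 MHz for integer k ≥ 0.
k=0: 6.5 MHz.
k=1: 33.5 MHz, 46.5 MHz.
k=2: 73.5 MHz, 86.5 MHz.
k=3: 113.5 MHz, 126.5 MHz.
k=4: 153.5 MHz, 166.5 MHz.
Within [54.5 MHz, 134.5 MHz]: 73.5 MHz, 86.5 MHz, 113.5 MHz, 126.5 MHz.

73.5 MHz, 86.5 MHz, 113.5 MHz, 126.5 MHz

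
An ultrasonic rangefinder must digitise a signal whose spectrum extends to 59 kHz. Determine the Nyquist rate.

Nyquist rate = 2 × 59 kHz = 118 kHz.

118 kHz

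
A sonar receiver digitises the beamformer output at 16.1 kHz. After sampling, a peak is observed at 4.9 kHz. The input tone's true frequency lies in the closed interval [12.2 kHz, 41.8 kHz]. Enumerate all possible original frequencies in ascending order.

21 kHz, 27.3 kHz, 37.1 kHz

Frequencies that alias to 4.9 kHz are k·fs ± 4.9 kHz for integer k ≥ 0.
k=0: 4.9 kHz.
k=1: 11.2 kHz, 21 kHz.
k=2: 27.3 kHz, 37.1 kHz.
k=3: 43.4 kHz, 53.2 kHz.
Within [12.2 kHz, 41.8 kHz]: 21 kHz, 27.3 kHz, 37.1 kHz.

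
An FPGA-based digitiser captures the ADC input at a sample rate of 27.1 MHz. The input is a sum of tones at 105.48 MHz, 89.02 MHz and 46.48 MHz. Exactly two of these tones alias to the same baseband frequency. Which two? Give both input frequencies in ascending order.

fs/2 = 13.55 MHz.
105.48 MHz mod fs = 24.18 MHz.
24.18 MHz > fs/2 = 13.55 MHz, folds to fs − 24.18 MHz = 2.92 MHz.
89.02 MHz mod fs = 7.72 MHz.
7.72 MHz ≤ fs/2 = 13.55 MHz, appears at 7.72 MHz.
46.48 MHz mod fs = 19.38 MHz.
19.38 MHz > fs/2 = 13.55 MHz, folds to fs − 19.38 MHz = 7.72 MHz.
46.48 MHz and 89.02 MHz both map to 7.72 MHz.

46.48 MHz, 89.02 MHz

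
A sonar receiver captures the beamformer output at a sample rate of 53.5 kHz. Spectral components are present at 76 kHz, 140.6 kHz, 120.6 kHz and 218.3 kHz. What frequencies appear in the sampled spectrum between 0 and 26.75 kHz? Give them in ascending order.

4.3 kHz, 13.6 kHz, 19.9 kHz, 22.5 kHz

fs/2 = 26.75 kHz.
76 kHz mod fs = 22.5 kHz.
22.5 kHz ≤ fs/2 = 26.75 kHz, appears at 22.5 kHz.
140.6 kHz mod fs = 33.6 kHz.
33.6 kHz > fs/2 = 26.75 kHz, folds to fs − 33.6 kHz = 19.9 kHz.
120.6 kHz mod fs = 13.6 kHz.
13.6 kHz ≤ fs/2 = 26.75 kHz, appears at 13.6 kHz.
218.3 kHz mod fs = 4.3 kHz.
4.3 kHz ≤ fs/2 = 26.75 kHz, appears at 4.3 kHz.
Distinct values: {4.3 kHz, 13.6 kHz, 19.9 kHz, 22.5 kHz}.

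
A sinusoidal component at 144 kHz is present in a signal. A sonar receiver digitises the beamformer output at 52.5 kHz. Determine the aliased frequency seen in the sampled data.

13.5 kHz

144 kHz mod fs = 39 kHz.
39 kHz > fs/2 = 26.25 kHz, folds to fs − 39 kHz = 13.5 kHz.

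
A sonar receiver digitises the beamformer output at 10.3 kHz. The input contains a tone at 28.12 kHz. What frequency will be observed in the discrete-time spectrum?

2.78 kHz

28.12 kHz mod fs = 7.52 kHz.
7.52 kHz > fs/2 = 5.15 kHz, folds to fs − 7.52 kHz = 2.78 kHz.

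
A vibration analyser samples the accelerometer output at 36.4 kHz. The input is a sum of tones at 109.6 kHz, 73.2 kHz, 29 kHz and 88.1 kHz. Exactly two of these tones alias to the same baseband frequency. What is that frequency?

0.4 kHz

fs/2 = 18.2 kHz.
109.6 kHz mod fs = 0.4 kHz.
0.4 kHz ≤ fs/2 = 18.2 kHz, appears at 0.4 kHz.
73.2 kHz mod fs = 0.4 kHz.
0.4 kHz ≤ fs/2 = 18.2 kHz, appears at 0.4 kHz.
29 kHz > fs/2 = 18.2 kHz, folds to fs − 29 kHz = 7.4 kHz.
88.1 kHz mod fs = 15.3 kHz.
15.3 kHz ≤ fs/2 = 18.2 kHz, appears at 15.3 kHz.
73.2 kHz and 109.6 kHz both map to 0.4 kHz.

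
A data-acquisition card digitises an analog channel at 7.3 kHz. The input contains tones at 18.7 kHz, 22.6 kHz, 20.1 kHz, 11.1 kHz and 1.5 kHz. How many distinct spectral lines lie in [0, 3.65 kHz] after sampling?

fs/2 = 3.65 kHz.
18.7 kHz mod fs = 4.1 kHz.
4.1 kHz > fs/2 = 3.65 kHz, folds to fs − 4.1 kHz = 3.2 kHz.
22.6 kHz mod fs = 0.7 kHz.
0.7 kHz ≤ fs/2 = 3.65 kHz, appears at 0.7 kHz.
20.1 kHz mod fs = 5.5 kHz.
5.5 kHz > fs/2 = 3.65 kHz, folds to fs − 5.5 kHz = 1.8 kHz.
11.1 kHz mod fs = 3.8 kHz.
3.8 kHz > fs/2 = 3.65 kHz, folds to fs − 3.8 kHz = 3.5 kHz.
1.5 kHz ≤ fs/2 = 3.65 kHz, passes unchanged.
Distinct values: {0.7 kHz, 1.5 kHz, 1.8 kHz, 3.2 kHz, 3.5 kHz} → 5.

5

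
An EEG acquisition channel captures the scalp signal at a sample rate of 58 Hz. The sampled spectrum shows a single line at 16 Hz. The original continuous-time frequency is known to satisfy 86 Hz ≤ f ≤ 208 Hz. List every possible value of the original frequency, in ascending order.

100 Hz, 132 Hz, 158 Hz, 190 Hz

Frequencies that alias to 16 Hz are k·fs ± 16 Hz for integer k ≥ 0.
k=0: 16 Hz.
k=1: 42 Hz, 74 Hz.
k=2: 100 Hz, 132 Hz.
k=3: 158 Hz, 190 Hz.
k=4: 216 Hz, 248 Hz.
Within [86 Hz, 208 Hz]: 100 Hz, 132 Hz, 158 Hz, 190 Hz.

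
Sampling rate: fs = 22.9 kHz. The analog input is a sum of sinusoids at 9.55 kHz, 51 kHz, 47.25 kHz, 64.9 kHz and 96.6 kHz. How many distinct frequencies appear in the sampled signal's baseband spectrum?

fs/2 = 11.45 kHz.
9.55 kHz ≤ fs/2 = 11.45 kHz, passes unchanged.
51 kHz mod fs = 5.2 kHz.
5.2 kHz ≤ fs/2 = 11.45 kHz, appears at 5.2 kHz.
47.25 kHz mod fs = 1.45 kHz.
1.45 kHz ≤ fs/2 = 11.45 kHz, appears at 1.45 kHz.
64.9 kHz mod fs = 19.1 kHz.
19.1 kHz > fs/2 = 11.45 kHz, folds to fs − 19.1 kHz = 3.8 kHz.
96.6 kHz mod fs = 5 kHz.
5 kHz ≤ fs/2 = 11.45 kHz, appears at 5 kHz.
Distinct values: {1.45 kHz, 3.8 kHz, 5 kHz, 5.2 kHz, 9.55 kHz} → 5.

5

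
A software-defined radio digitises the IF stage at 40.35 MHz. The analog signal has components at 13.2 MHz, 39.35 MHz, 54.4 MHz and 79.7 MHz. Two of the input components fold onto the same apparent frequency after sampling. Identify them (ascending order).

39.35 MHz, 79.7 MHz

fs/2 = 20.175 MHz.
13.2 MHz ≤ fs/2 = 20.175 MHz, passes unchanged.
39.35 MHz > fs/2 = 20.175 MHz, folds to fs − 39.35 MHz = 1 MHz.
54.4 MHz mod fs = 14.05 MHz.
14.05 MHz ≤ fs/2 = 20.175 MHz, appears at 14.05 MHz.
79.7 MHz mod fs = 39.35 MHz.
39.35 MHz > fs/2 = 20.175 MHz, folds to fs − 39.35 MHz = 1 MHz.
39.35 MHz and 79.7 MHz both map to 1 MHz.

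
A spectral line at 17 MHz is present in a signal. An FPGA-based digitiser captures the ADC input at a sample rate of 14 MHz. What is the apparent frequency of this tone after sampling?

17 MHz mod fs = 3 MHz.
3 MHz ≤ fs/2 = 7 MHz, appears at 3 MHz.

3 MHz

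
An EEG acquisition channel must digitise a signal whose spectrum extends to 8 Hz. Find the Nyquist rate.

16 Hz

Nyquist rate = 2 × 8 Hz = 16 Hz.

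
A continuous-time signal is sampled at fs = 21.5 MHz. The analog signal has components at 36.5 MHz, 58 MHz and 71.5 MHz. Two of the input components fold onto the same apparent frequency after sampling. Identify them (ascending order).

36.5 MHz, 58 MHz

fs/2 = 10.75 MHz.
36.5 MHz mod fs = 15 MHz.
15 MHz > fs/2 = 10.75 MHz, folds to fs − 15 MHz = 6.5 MHz.
58 MHz mod fs = 15 MHz.
15 MHz > fs/2 = 10.75 MHz, folds to fs − 15 MHz = 6.5 MHz.
71.5 MHz mod fs = 7 MHz.
7 MHz ≤ fs/2 = 10.75 MHz, appears at 7 MHz.
36.5 MHz and 58 MHz both map to 6.5 MHz.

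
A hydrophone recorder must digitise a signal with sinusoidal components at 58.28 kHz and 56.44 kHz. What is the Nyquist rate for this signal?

116.56 kHz

Highest-frequency component: 58.28 kHz.
Nyquist rate = 2 × 58.28 kHz = 116.56 kHz.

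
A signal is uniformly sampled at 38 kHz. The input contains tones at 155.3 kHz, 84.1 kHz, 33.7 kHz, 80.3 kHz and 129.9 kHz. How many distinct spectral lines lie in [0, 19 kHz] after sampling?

4

fs/2 = 19 kHz.
155.3 kHz mod fs = 3.3 kHz.
3.3 kHz ≤ fs/2 = 19 kHz, appears at 3.3 kHz.
84.1 kHz mod fs = 8.1 kHz.
8.1 kHz ≤ fs/2 = 19 kHz, appears at 8.1 kHz.
33.7 kHz > fs/2 = 19 kHz, folds to fs − 33.7 kHz = 4.3 kHz.
80.3 kHz mod fs = 4.3 kHz.
4.3 kHz ≤ fs/2 = 19 kHz, appears at 4.3 kHz.
129.9 kHz mod fs = 15.9 kHz.
15.9 kHz ≤ fs/2 = 19 kHz, appears at 15.9 kHz.
Distinct values: {3.3 kHz, 4.3 kHz, 8.1 kHz, 15.9 kHz} → 4.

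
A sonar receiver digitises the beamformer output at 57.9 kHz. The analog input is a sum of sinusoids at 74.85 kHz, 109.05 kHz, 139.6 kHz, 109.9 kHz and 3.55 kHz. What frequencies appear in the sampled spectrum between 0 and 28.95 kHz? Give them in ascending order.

3.55 kHz, 5.9 kHz, 6.75 kHz, 16.95 kHz, 23.8 kHz

fs/2 = 28.95 kHz.
74.85 kHz mod fs = 16.95 kHz.
16.95 kHz ≤ fs/2 = 28.95 kHz, appears at 16.95 kHz.
109.05 kHz mod fs = 51.15 kHz.
51.15 kHz > fs/2 = 28.95 kHz, folds to fs − 51.15 kHz = 6.75 kHz.
139.6 kHz mod fs = 23.8 kHz.
23.8 kHz ≤ fs/2 = 28.95 kHz, appears at 23.8 kHz.
109.9 kHz mod fs = 52 kHz.
52 kHz > fs/2 = 28.95 kHz, folds to fs − 52 kHz = 5.9 kHz.
3.55 kHz ≤ fs/2 = 28.95 kHz, passes unchanged.
Distinct values: {3.55 kHz, 5.9 kHz, 6.75 kHz, 16.95 kHz, 23.8 kHz}.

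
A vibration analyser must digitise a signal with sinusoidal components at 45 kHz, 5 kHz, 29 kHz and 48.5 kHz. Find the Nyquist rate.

97 kHz

Highest-frequency component: 48.5 kHz.
Nyquist rate = 2 × 48.5 kHz = 97 kHz.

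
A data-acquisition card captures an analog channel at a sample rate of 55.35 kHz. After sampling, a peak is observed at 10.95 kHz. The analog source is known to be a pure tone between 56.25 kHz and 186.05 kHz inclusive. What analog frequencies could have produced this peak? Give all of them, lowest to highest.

Frequencies that alias to 10.95 kHz are k·fs ± 10.95 kHz for integer k ≥ 0.
k=0: 10.95 kHz.
k=1: 44.4 kHz, 66.3 kHz.
k=2: 99.75 kHz, 121.65 kHz.
k=3: 155.1 kHz, 177 kHz.
k=4: 210.45 kHz, 232.35 kHz.
Within [56.25 kHz, 186.05 kHz]: 66.3 kHz, 99.75 kHz, 121.65 kHz, 155.1 kHz, 177 kHz.

66.3 kHz, 99.75 kHz, 121.65 kHz, 155.1 kHz, 177 kHz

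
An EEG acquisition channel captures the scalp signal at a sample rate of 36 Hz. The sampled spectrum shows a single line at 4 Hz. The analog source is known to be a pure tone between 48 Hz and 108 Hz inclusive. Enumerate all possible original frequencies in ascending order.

68 Hz, 76 Hz, 104 Hz

Frequencies that alias to 4 Hz are k·fs ± 4 Hz for integer k ≥ 0.
k=0: 4 Hz.
k=1: 32 Hz, 40 Hz.
k=2: 68 Hz, 76 Hz.
k=3: 104 Hz, 112 Hz.
k=4: 140 Hz, 148 Hz.
Within [48 Hz, 108 Hz]: 68 Hz, 76 Hz, 104 Hz.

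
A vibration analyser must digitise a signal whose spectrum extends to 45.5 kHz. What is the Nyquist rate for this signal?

Nyquist rate = 2 × 45.5 kHz = 91 kHz.

91 kHz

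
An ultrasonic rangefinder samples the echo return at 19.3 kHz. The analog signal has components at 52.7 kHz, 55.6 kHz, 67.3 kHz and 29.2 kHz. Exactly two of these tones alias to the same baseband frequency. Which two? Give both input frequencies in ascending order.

29.2 kHz, 67.3 kHz

fs/2 = 9.65 kHz.
52.7 kHz mod fs = 14.1 kHz.
14.1 kHz > fs/2 = 9.65 kHz, folds to fs − 14.1 kHz = 5.2 kHz.
55.6 kHz mod fs = 17 kHz.
17 kHz > fs/2 = 9.65 kHz, folds to fs − 17 kHz = 2.3 kHz.
67.3 kHz mod fs = 9.4 kHz.
9.4 kHz ≤ fs/2 = 9.65 kHz, appears at 9.4 kHz.
29.2 kHz mod fs = 9.9 kHz.
9.9 kHz > fs/2 = 9.65 kHz, folds to fs − 9.9 kHz = 9.4 kHz.
29.2 kHz and 67.3 kHz both map to 9.4 kHz.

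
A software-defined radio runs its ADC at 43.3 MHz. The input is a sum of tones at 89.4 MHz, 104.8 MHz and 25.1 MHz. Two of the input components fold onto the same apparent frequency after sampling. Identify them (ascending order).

fs/2 = 21.65 MHz.
89.4 MHz mod fs = 2.8 MHz.
2.8 MHz ≤ fs/2 = 21.65 MHz, appears at 2.8 MHz.
104.8 MHz mod fs = 18.2 MHz.
18.2 MHz ≤ fs/2 = 21.65 MHz, appears at 18.2 MHz.
25.1 MHz > fs/2 = 21.65 MHz, folds to fs − 25.1 MHz = 18.2 MHz.
25.1 MHz and 104.8 MHz both map to 18.2 MHz.

25.1 MHz, 104.8 MHz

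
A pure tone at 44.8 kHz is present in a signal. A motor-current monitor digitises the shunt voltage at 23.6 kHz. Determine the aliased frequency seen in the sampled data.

2.4 kHz

44.8 kHz mod fs = 21.2 kHz.
21.2 kHz > fs/2 = 11.8 kHz, folds to fs − 21.2 kHz = 2.4 kHz.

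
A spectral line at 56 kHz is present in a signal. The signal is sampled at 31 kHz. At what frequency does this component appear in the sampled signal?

6 kHz

56 kHz mod fs = 25 kHz.
25 kHz > fs/2 = 15.5 kHz, folds to fs − 25 kHz = 6 kHz.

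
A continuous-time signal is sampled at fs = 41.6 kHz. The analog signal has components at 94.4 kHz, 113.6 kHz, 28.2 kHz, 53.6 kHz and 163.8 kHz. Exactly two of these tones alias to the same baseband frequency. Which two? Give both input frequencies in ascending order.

94.4 kHz, 113.6 kHz

fs/2 = 20.8 kHz.
94.4 kHz mod fs = 11.2 kHz.
11.2 kHz ≤ fs/2 = 20.8 kHz, appears at 11.2 kHz.
113.6 kHz mod fs = 30.4 kHz.
30.4 kHz > fs/2 = 20.8 kHz, folds to fs − 30.4 kHz = 11.2 kHz.
28.2 kHz > fs/2 = 20.8 kHz, folds to fs − 28.2 kHz = 13.4 kHz.
53.6 kHz mod fs = 12 kHz.
12 kHz ≤ fs/2 = 20.8 kHz, appears at 12 kHz.
163.8 kHz mod fs = 39 kHz.
39 kHz > fs/2 = 20.8 kHz, folds to fs − 39 kHz = 2.6 kHz.
94.4 kHz and 113.6 kHz both map to 11.2 kHz.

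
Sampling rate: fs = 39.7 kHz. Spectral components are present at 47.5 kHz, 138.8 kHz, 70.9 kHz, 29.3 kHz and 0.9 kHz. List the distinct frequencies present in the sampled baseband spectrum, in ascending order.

fs/2 = 19.85 kHz.
47.5 kHz mod fs = 7.8 kHz.
7.8 kHz ≤ fs/2 = 19.85 kHz, appears at 7.8 kHz.
138.8 kHz mod fs = 19.7 kHz.
19.7 kHz ≤ fs/2 = 19.85 kHz, appears at 19.7 kHz.
70.9 kHz mod fs = 31.2 kHz.
31.2 kHz > fs/2 = 19.85 kHz, folds to fs − 31.2 kHz = 8.5 kHz.
29.3 kHz > fs/2 = 19.85 kHz, folds to fs − 29.3 kHz = 10.4 kHz.
0.9 kHz ≤ fs/2 = 19.85 kHz, passes unchanged.
Distinct values: {0.9 kHz, 7.8 kHz, 8.5 kHz, 10.4 kHz, 19.7 kHz}.

0.9 kHz, 7.8 kHz, 8.5 kHz, 10.4 kHz, 19.7 kHz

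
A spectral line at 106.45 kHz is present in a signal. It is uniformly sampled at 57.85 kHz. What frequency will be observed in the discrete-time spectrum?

106.45 kHz mod fs = 48.6 kHz.
48.6 kHz > fs/2 = 28.925 kHz, folds to fs − 48.6 kHz = 9.25 kHz.

9.25 kHz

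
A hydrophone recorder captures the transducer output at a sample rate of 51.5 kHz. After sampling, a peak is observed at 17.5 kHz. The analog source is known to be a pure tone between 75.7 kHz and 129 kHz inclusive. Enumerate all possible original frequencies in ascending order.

Frequencies that alias to 17.5 kHz are k·fs ± 17.5 kHz for integer k ≥ 0.
k=0: 17.5 kHz.
k=1: 34 kHz, 69 kHz.
k=2: 85.5 kHz, 120.5 kHz.
k=3: 137 kHz, 172 kHz.
Within [75.7 kHz, 129 kHz]: 85.5 kHz, 120.5 kHz.

85.5 kHz, 120.5 kHz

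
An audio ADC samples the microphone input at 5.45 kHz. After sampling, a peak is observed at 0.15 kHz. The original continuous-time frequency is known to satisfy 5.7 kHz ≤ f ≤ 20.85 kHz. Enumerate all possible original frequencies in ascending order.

10.75 kHz, 11.05 kHz, 16.2 kHz, 16.5 kHz

Frequencies that alias to 0.15 kHz are k·fs ± 0.15 kHz for integer k ≥ 0.
k=0: 0.15 kHz.
k=1: 5.3 kHz, 5.6 kHz.
k=2: 10.75 kHz, 11.05 kHz.
k=3: 16.2 kHz, 16.5 kHz.
k=4: 21.65 kHz, 21.95 kHz.
Within [5.7 kHz, 20.85 kHz]: 10.75 kHz, 11.05 kHz, 16.2 kHz, 16.5 kHz.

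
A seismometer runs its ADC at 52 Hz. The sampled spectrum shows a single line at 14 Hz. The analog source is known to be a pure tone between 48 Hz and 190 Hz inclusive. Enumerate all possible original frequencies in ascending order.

Frequencies that alias to 14 Hz are k·fs ± 14 Hz for integer k ≥ 0.
k=0: 14 Hz.
k=1: 38 Hz, 66 Hz.
k=2: 90 Hz, 118 Hz.
k=3: 142 Hz, 170 Hz.
k=4: 194 Hz, 222 Hz.
Within [48 Hz, 190 Hz]: 66 Hz, 90 Hz, 118 Hz, 142 Hz, 170 Hz.

66 Hz, 90 Hz, 118 Hz, 142 Hz, 170 Hz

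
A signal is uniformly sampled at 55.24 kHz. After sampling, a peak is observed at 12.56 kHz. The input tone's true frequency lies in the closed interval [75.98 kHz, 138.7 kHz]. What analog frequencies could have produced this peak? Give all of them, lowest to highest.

97.92 kHz, 123.04 kHz

Frequencies that alias to 12.56 kHz are k·fs ± 12.56 kHz for integer k ≥ 0.
k=0: 12.56 kHz.
k=1: 42.68 kHz, 67.8 kHz.
k=2: 97.92 kHz, 123.04 kHz.
k=3: 153.16 kHz, 178.28 kHz.
Within [75.98 kHz, 138.7 kHz]: 97.92 kHz, 123.04 kHz.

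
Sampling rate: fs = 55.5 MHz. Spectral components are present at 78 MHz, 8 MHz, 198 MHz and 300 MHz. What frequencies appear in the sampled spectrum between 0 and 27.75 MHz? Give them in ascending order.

8 MHz, 22.5 MHz, 24 MHz

fs/2 = 27.75 MHz.
78 MHz mod fs = 22.5 MHz.
22.5 MHz ≤ fs/2 = 27.75 MHz, appears at 22.5 MHz.
8 MHz ≤ fs/2 = 27.75 MHz, passes unchanged.
198 MHz mod fs = 31.5 MHz.
31.5 MHz > fs/2 = 27.75 MHz, folds to fs − 31.5 MHz = 24 MHz.
300 MHz mod fs = 22.5 MHz.
22.5 MHz ≤ fs/2 = 27.75 MHz, appears at 22.5 MHz.
Distinct values: {8 MHz, 22.5 MHz, 24 MHz}.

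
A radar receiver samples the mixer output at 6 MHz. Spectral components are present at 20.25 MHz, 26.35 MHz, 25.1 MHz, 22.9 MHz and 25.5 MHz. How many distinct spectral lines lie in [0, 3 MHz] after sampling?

fs/2 = 3 MHz.
20.25 MHz mod fs = 2.25 MHz.
2.25 MHz ≤ fs/2 = 3 MHz, appears at 2.25 MHz.
26.35 MHz mod fs = 2.35 MHz.
2.35 MHz ≤ fs/2 = 3 MHz, appears at 2.35 MHz.
25.1 MHz mod fs = 1.1 MHz.
1.1 MHz ≤ fs/2 = 3 MHz, appears at 1.1 MHz.
22.9 MHz mod fs = 4.9 MHz.
4.9 MHz > fs/2 = 3 MHz, folds to fs − 4.9 MHz = 1.1 MHz.
25.5 MHz mod fs = 1.5 MHz.
1.5 MHz ≤ fs/2 = 3 MHz, appears at 1.5 MHz.
Distinct values: {1.1 MHz, 1.5 MHz, 2.25 MHz, 2.35 MHz} → 4.

4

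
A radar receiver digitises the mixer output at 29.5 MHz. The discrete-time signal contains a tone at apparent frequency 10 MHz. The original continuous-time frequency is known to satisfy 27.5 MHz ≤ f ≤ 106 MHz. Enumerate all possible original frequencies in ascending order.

Frequencies that alias to 10 MHz are k·fs ± 10 MHz for integer k ≥ 0.
k=0: 10 MHz.
k=1: 19.5 MHz, 39.5 MHz.
k=2: 49 MHz, 69 MHz.
k=3: 78.5 MHz, 98.5 MHz.
k=4: 108 MHz, 128 MHz.
Within [27.5 MHz, 106 MHz]: 39.5 MHz, 49 MHz, 69 MHz, 78.5 MHz, 98.5 MHz.

39.5 MHz, 49 MHz, 69 MHz, 78.5 MHz, 98.5 MHz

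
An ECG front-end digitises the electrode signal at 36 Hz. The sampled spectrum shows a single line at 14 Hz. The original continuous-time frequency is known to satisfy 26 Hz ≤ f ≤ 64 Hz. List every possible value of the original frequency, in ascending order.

50 Hz, 58 Hz

Frequencies that alias to 14 Hz are k·fs ± 14 Hz for integer k ≥ 0.
k=0: 14 Hz.
k=1: 22 Hz, 50 Hz.
k=2: 58 Hz, 86 Hz.
k=3: 94 Hz, 122 Hz.
Within [26 Hz, 64 Hz]: 50 Hz, 58 Hz.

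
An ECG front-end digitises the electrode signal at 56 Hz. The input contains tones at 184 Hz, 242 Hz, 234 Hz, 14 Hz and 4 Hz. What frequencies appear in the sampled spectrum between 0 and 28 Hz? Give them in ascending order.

4 Hz, 10 Hz, 14 Hz, 16 Hz, 18 Hz

fs/2 = 28 Hz.
184 Hz mod fs = 16 Hz.
16 Hz ≤ fs/2 = 28 Hz, appears at 16 Hz.
242 Hz mod fs = 18 Hz.
18 Hz ≤ fs/2 = 28 Hz, appears at 18 Hz.
234 Hz mod fs = 10 Hz.
10 Hz ≤ fs/2 = 28 Hz, appears at 10 Hz.
14 Hz ≤ fs/2 = 28 Hz, passes unchanged.
4 Hz ≤ fs/2 = 28 Hz, passes unchanged.
Distinct values: {4 Hz, 10 Hz, 14 Hz, 16 Hz, 18 Hz}.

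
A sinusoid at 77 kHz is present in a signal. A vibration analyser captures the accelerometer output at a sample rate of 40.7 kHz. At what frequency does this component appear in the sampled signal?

77 kHz mod fs = 36.3 kHz.
36.3 kHz > fs/2 = 20.35 kHz, folds to fs − 36.3 kHz = 4.4 kHz.

4.4 kHz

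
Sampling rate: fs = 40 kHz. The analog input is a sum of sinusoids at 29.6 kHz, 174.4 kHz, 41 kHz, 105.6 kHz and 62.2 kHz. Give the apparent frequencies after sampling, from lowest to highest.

fs/2 = 20 kHz.
29.6 kHz > fs/2 = 20 kHz, folds to fs − 29.6 kHz = 10.4 kHz.
174.4 kHz mod fs = 14.4 kHz.
14.4 kHz ≤ fs/2 = 20 kHz, appears at 14.4 kHz.
41 kHz mod fs = 1 kHz.
1 kHz ≤ fs/2 = 20 kHz, appears at 1 kHz.
105.6 kHz mod fs = 25.6 kHz.
25.6 kHz > fs/2 = 20 kHz, folds to fs − 25.6 kHz = 14.4 kHz.
62.2 kHz mod fs = 22.2 kHz.
22.2 kHz > fs/2 = 20 kHz, folds to fs − 22.2 kHz = 17.8 kHz.
Distinct values: {1 kHz, 10.4 kHz, 14.4 kHz, 17.8 kHz}.

1 kHz, 10.4 kHz, 14.4 kHz, 17.8 kHz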